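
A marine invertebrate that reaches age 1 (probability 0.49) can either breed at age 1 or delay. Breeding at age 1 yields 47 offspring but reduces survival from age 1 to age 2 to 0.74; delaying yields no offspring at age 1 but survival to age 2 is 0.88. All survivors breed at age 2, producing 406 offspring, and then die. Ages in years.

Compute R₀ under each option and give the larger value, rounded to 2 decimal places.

breed at age 1: R₀ = 0.49 × (47 + 0.74 × 406) = 0.49 × 347.4400 = 170.2456
delay to age 2: R₀ = 0.49 × (0.88 × 406) = 0.49 × 357.2800 = 175.0672
Higher: delay to age 2 (175.0672).

175.07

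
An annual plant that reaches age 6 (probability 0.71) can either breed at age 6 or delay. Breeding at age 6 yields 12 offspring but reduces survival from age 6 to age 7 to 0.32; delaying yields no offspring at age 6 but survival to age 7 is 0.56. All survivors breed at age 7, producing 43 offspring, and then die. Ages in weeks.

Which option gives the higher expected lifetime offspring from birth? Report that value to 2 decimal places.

breed at age 6: R₀ = 0.71 × (12 + 0.32 × 43) = 0.71 × 25.7600 = 18.2896
delay to age 7: R₀ = 0.71 × (0.56 × 43) = 0.71 × 24.0800 = 17.0968
Higher: breed at age 6 (18.2896).

18.29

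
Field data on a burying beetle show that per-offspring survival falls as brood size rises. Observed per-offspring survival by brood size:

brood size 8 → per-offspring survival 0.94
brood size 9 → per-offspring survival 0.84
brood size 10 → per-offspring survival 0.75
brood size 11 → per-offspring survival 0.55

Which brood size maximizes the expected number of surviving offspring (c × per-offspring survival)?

Expected surviving offspring = c × s(c):
  c=8: 8 × 0.94 = 7.520
  c=9: 9 × 0.84 = 7.560
  c=10: 10 × 0.75 = 7.500
  c=11: 11 × 0.55 = 6.050
Maximum at c = 9 (7.560 surviving offspring).

9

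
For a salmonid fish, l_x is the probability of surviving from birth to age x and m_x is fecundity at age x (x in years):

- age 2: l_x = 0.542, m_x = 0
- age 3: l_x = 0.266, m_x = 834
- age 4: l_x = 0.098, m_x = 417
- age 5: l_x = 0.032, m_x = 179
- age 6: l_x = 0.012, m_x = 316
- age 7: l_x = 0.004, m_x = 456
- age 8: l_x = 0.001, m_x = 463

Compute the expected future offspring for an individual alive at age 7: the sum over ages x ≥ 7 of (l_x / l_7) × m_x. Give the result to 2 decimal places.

571.75

l_7 = 0.004. Conditional survival from age 7 to x is l_x / l_7.
  x=7: (0.004/0.004) × 456 = 456.0000
  x=8: (0.001/0.004) × 463 = 115.7500
Sum = 456.0000 + 115.7500 = 571.7500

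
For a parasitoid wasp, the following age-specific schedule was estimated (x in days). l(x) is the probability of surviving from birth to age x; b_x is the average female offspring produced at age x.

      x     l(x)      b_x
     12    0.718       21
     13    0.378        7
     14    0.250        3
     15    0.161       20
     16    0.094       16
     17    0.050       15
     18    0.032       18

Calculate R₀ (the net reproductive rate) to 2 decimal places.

R₀ = Σ l(x) b_x:
  age 12: 0.718 × 21 = 15.0780
  age 13: 0.378 × 7 = 2.6460
  age 14: 0.250 × 3 = 0.7500
  age 15: 0.161 × 20 = 3.2200
  age 16: 0.094 × 16 = 1.5040
  age 17: 0.050 × 15 = 0.7500
  age 18: 0.032 × 18 = 0.5760
R₀ = 15.0780 + 2.6460 + 0.7500 + 3.2200 + 1.5040 + 0.7500 + 0.5760 = 24.5240

24.52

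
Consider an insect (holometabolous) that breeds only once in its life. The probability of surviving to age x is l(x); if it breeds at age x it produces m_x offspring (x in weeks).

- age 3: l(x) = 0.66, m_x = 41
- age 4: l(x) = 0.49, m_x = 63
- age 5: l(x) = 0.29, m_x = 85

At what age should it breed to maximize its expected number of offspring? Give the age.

4

Expected offspring if breeding at age x = l(x) × m_x:
  age 3: 0.66 × 41 = 27.060
  age 4: 0.49 × 63 = 30.870
  age 5: 0.29 × 85 = 24.650
Maximum at age 4 (30.870).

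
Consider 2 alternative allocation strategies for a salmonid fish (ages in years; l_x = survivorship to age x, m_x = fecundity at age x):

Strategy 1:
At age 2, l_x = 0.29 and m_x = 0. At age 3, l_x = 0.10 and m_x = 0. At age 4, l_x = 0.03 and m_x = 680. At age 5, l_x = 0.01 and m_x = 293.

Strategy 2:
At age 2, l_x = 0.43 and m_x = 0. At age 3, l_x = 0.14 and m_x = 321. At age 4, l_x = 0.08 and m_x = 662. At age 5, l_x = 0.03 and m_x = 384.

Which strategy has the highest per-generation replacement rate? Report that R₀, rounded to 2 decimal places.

Strategy 1: R₀ = 0.29×0 + 0.10×0 + 0.03×680 + 0.01×293 = 23.3300
Strategy 2: R₀ = 0.43×0 + 0.14×321 + 0.08×662 + 0.03×384 = 109.4200
Highest R₀: strategy 2 with 109.4200.

109.42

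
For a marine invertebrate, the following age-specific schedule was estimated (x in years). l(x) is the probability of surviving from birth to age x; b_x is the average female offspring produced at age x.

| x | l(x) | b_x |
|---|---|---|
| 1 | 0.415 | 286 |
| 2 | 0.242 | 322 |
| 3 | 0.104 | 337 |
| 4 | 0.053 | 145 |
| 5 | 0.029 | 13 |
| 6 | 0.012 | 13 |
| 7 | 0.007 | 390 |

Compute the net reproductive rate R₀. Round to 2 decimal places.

R₀ = Σ l(x) b_x:
  age 1: 0.415 × 286 = 118.6900
  age 2: 0.242 × 322 = 77.9240
  age 3: 0.104 × 337 = 35.0480
  age 4: 0.053 × 145 = 7.6850
  age 5: 0.029 × 13 = 0.3770
  age 6: 0.012 × 13 = 0.1560
  age 7: 0.007 × 390 = 2.7300
R₀ = 118.6900 + 77.9240 + 35.0480 + 7.6850 + 0.3770 + 0.1560 + 2.7300 = 242.6100

242.61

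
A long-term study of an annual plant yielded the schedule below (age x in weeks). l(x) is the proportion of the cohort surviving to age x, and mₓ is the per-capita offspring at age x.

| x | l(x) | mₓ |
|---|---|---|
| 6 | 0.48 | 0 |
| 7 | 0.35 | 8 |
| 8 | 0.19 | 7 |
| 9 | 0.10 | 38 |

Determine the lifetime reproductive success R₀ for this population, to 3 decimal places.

R₀ = Σ l(x) mₓ:
  age 6: 0.48 × 0 = 0.0000
  age 7: 0.35 × 8 = 2.8000
  age 8: 0.19 × 7 = 1.3300
  age 9: 0.10 × 38 = 3.8000
R₀ = 0.0000 + 2.8000 + 1.3300 + 3.8000 = 7.9300

7.930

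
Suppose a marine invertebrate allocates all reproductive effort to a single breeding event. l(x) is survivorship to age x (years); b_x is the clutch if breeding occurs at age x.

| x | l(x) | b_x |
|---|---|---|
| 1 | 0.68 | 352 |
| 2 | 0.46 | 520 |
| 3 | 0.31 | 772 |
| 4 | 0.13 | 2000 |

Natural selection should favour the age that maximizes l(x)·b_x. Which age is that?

Expected offspring if breeding at age x = l(x) × b_x:
  age 1: 0.68 × 352 = 239.360
  age 2: 0.46 × 520 = 239.200
  age 3: 0.31 × 772 = 239.320
  age 4: 0.13 × 2000 = 260.000
Maximum at age 4 (260.000).

4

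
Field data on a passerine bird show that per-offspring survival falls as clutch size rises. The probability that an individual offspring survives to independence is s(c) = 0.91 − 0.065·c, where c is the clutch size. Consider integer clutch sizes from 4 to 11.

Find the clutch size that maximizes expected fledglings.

7

Expected fledglings = c × s(c):
  c=4: 4 × 0.650 = 2.600
  c=5: 5 × 0.585 = 2.925
  c=6: 6 × 0.520 = 3.120
  c=7: 7 × 0.455 = 3.185
  c=8: 8 × 0.390 = 3.120
  c=9: 9 × 0.325 = 2.925
  c=10: 10 × 0.260 = 2.600
  c=11: 11 × 0.195 = 2.145
Maximum at c = 7 (3.185 fledglings).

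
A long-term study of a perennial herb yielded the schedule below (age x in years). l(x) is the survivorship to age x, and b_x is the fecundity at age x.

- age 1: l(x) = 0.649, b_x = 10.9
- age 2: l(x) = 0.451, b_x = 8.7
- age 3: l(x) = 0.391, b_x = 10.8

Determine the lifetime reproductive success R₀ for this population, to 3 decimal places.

15.221

R₀ = Σ l(x) b_x:
  age 1: 0.649 × 10.9 = 7.0741
  age 2: 0.451 × 8.7 = 3.9237
  age 3: 0.391 × 10.8 = 4.2228
R₀ = 7.0741 + 3.9237 + 4.2228 = 15.2206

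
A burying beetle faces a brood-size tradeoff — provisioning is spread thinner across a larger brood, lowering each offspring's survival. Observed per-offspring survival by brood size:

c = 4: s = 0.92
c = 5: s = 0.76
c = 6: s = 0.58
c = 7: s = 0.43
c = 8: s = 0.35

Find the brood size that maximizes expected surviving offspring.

Expected surviving offspring = c × s(c):
  c=4: 4 × 0.92 = 3.680
  c=5: 5 × 0.76 = 3.800
  c=6: 6 × 0.58 = 3.480
  c=7: 7 × 0.43 = 3.010
  c=8: 8 × 0.35 = 2.800
Maximum at c = 5 (3.800 surviving offspring).

5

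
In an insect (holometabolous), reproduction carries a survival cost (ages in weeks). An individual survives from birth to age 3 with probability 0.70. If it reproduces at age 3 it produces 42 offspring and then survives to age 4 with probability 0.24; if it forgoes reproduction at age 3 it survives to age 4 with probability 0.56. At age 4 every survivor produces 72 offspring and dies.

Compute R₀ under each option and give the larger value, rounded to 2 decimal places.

41.50

breed at age 3: R₀ = 0.70 × (42 + 0.24 × 72) = 0.70 × 59.2800 = 41.4960
delay to age 4: R₀ = 0.70 × (0.56 × 72) = 0.70 × 40.3200 = 28.2240
Higher: breed at age 3 (41.4960).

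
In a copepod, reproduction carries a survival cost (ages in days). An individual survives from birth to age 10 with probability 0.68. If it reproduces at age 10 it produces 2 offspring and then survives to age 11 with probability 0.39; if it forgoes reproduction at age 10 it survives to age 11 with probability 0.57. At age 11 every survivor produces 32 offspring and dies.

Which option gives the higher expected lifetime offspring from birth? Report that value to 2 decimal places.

12.40

breed at age 10: R₀ = 0.68 × (2 + 0.39 × 32) = 0.68 × 14.4800 = 9.8464
delay to age 11: R₀ = 0.68 × (0.57 × 32) = 0.68 × 18.2400 = 12.4032
Higher: delay to age 11 (12.4032).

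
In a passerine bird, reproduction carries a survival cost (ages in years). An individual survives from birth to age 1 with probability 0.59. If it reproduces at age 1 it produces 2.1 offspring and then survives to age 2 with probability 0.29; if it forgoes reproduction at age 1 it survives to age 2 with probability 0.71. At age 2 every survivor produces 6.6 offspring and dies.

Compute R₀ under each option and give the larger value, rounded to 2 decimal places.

breed at age 1: R₀ = 0.59 × (2.1 + 0.29 × 6.6) = 0.59 × 4.0140 = 2.3683
delay to age 2: R₀ = 0.59 × (0.71 × 6.6) = 0.59 × 4.6860 = 2.7647
Higher: delay to age 2 (2.7647).

2.76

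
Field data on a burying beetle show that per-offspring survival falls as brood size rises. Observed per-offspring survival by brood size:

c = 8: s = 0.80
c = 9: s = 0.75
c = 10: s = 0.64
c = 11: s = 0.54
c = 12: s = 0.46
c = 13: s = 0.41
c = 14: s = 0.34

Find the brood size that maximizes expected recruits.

Expected recruits = c × s(c):
  c=8: 8 × 0.80 = 6.400
  c=9: 9 × 0.75 = 6.750
  c=10: 10 × 0.64 = 6.400
  c=11: 11 × 0.54 = 5.940
  c=12: 12 × 0.46 = 5.520
  c=13: 13 × 0.41 = 5.330
  c=14: 14 × 0.34 = 4.760
Maximum at c = 9 (6.750 recruits).

9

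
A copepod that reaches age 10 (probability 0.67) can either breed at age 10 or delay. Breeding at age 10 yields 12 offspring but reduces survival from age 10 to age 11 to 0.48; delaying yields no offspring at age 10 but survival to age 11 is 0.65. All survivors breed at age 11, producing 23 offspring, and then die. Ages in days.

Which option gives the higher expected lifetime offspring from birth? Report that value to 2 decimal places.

breed at age 10: R₀ = 0.67 × (12 + 0.48 × 23) = 0.67 × 23.0400 = 15.4368
delay to age 11: R₀ = 0.67 × (0.65 × 23) = 0.67 × 14.9500 = 10.0165
Higher: breed at age 10 (15.4368).

15.44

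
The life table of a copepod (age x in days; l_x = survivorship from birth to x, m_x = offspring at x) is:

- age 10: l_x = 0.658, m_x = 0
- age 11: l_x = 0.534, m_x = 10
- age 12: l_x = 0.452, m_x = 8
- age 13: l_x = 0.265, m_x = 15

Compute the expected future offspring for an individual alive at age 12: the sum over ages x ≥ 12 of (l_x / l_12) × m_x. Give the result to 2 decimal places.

16.79

l_12 = 0.452. Conditional survival from age 12 to x is l_x / l_12.
  x=12: (0.452/0.452) × 8 = 8.0000
  x=13: (0.265/0.452) × 15 = 8.7942
Sum = 8.0000 + 8.7942 = 16.7942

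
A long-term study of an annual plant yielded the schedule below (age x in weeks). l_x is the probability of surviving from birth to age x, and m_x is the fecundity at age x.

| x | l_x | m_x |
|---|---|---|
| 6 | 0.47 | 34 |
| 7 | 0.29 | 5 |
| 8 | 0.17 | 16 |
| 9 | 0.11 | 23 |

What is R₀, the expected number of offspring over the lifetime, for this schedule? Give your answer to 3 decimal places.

22.680

R₀ = Σ l_x m_x:
  age 6: 0.47 × 34 = 15.9800
  age 7: 0.29 × 5 = 1.4500
  age 8: 0.17 × 16 = 2.7200
  age 9: 0.11 × 23 = 2.5300
R₀ = 15.9800 + 1.4500 + 2.7200 + 2.5300 = 22.6800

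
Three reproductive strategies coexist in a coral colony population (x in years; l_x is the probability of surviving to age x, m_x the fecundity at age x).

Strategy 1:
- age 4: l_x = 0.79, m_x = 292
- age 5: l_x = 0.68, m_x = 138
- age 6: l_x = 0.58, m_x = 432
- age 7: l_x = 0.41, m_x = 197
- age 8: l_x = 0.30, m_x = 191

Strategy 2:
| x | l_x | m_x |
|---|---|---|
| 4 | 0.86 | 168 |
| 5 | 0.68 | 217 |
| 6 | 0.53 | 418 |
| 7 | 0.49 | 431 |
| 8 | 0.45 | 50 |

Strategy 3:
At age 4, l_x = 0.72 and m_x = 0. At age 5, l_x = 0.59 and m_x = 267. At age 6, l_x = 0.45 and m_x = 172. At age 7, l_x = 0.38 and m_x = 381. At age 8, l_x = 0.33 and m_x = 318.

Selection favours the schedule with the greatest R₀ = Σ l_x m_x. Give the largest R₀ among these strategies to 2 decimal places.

Strategy 1: R₀ = 0.79×292 + 0.68×138 + 0.58×432 + 0.41×197 + 0.30×191 = 713.1500
Strategy 2: R₀ = 0.86×168 + 0.68×217 + 0.53×418 + 0.49×431 + 0.45×50 = 747.2700
Strategy 3: R₀ = 0.72×0 + 0.59×267 + 0.45×172 + 0.38×381 + 0.33×318 = 484.6500
Highest R₀: strategy 2 with 747.2700.

747.27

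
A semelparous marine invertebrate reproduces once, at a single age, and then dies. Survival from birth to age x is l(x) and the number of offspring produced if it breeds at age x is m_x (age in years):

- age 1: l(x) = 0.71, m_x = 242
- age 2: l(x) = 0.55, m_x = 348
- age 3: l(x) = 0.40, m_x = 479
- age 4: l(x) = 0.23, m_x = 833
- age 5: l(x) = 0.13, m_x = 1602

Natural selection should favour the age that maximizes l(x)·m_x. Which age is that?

5

Expected offspring if breeding at age x = l(x) × m_x:
  age 1: 0.71 × 242 = 171.820
  age 2: 0.55 × 348 = 191.400
  age 3: 0.40 × 479 = 191.600
  age 4: 0.23 × 833 = 191.590
  age 5: 0.13 × 1602 = 208.260
Maximum at age 5 (208.260).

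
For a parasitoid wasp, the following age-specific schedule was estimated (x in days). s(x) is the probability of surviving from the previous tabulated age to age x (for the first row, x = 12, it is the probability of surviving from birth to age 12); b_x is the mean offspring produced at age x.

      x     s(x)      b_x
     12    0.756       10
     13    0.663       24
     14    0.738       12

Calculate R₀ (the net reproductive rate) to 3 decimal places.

Survivorship from birth: l_x = s_12·s_13·…·s_x.
  l_12 = 0.75600
  l_13 = 0.50123
  l_14 = 0.36991
R₀ = Σ l_x b_x:
  age 12: 0.75600 × 10 = 7.5600
  age 13: 0.50123 × 24 = 12.0295
  age 14: 0.36991 × 12 = 4.4389
R₀ = 7.5600 + 12.0295 + 4.4389 = 24.0284

24.028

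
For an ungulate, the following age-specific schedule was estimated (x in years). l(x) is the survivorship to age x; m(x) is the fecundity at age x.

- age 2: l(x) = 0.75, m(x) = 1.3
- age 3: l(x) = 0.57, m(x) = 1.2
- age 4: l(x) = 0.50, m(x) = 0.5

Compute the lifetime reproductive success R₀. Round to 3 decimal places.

R₀ = Σ l(x) m(x):
  age 2: 0.75 × 1.3 = 0.9750
  age 3: 0.57 × 1.2 = 0.6840
  age 4: 0.50 × 0.5 = 0.2500
R₀ = 0.9750 + 0.6840 + 0.2500 = 1.9090

1.909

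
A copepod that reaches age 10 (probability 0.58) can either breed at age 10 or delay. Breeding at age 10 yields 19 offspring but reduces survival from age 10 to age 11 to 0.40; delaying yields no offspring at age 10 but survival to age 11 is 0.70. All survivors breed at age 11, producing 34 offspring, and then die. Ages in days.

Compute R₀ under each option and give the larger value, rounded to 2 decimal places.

breed at age 10: R₀ = 0.58 × (19 + 0.40 × 34) = 0.58 × 32.6000 = 18.9080
delay to age 11: R₀ = 0.58 × (0.70 × 34) = 0.58 × 23.8000 = 13.8040
Higher: breed at age 10 (18.9080).

18.91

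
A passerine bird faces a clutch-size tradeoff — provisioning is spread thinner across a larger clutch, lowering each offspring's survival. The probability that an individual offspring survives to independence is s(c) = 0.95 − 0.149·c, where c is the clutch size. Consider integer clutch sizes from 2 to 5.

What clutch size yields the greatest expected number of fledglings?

3

Expected fledglings = c × s(c):
  c=2: 2 × 0.652 = 1.304
  c=3: 3 × 0.503 = 1.509
  c=4: 4 × 0.354 = 1.416
  c=5: 5 × 0.205 = 1.025
Maximum at c = 3 (1.509 fledglings).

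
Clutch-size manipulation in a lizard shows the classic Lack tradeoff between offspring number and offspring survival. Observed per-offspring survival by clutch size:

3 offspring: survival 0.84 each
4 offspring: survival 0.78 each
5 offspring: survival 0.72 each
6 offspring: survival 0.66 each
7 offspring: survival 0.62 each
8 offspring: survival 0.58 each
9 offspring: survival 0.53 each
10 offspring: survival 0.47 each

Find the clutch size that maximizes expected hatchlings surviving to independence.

Expected hatchlings surviving to independence = c × s(c):
  c=3: 3 × 0.84 = 2.520
  c=4: 4 × 0.78 = 3.120
  c=5: 5 × 0.72 = 3.600
  c=6: 6 × 0.66 = 3.960
  c=7: 7 × 0.62 = 4.340
  c=8: 8 × 0.58 = 4.640
  c=9: 9 × 0.53 = 4.770
  c=10: 10 × 0.47 = 4.700
Maximum at c = 9 (4.770 hatchlings surviving to independence).

9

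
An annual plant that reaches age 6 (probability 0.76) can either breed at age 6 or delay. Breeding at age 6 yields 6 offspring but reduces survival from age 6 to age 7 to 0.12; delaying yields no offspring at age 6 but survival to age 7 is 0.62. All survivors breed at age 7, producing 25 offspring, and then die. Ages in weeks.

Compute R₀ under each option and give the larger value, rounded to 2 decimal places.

11.78

breed at age 6: R₀ = 0.76 × (6 + 0.12 × 25) = 0.76 × 9.0000 = 6.8400
delay to age 7: R₀ = 0.76 × (0.62 × 25) = 0.76 × 15.5000 = 11.7800
Higher: delay to age 7 (11.7800).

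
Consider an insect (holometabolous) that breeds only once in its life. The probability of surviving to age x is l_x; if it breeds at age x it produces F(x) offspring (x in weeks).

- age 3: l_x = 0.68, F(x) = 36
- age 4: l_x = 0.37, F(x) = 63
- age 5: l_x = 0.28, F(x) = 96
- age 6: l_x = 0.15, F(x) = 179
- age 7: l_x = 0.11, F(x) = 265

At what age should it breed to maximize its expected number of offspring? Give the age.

Expected offspring if breeding at age x = l_x × F(x):
  age 3: 0.68 × 36 = 24.480
  age 4: 0.37 × 63 = 23.310
  age 5: 0.28 × 96 = 26.880
  age 6: 0.15 × 179 = 26.850
  age 7: 0.11 × 265 = 29.150
Maximum at age 7 (29.150).

7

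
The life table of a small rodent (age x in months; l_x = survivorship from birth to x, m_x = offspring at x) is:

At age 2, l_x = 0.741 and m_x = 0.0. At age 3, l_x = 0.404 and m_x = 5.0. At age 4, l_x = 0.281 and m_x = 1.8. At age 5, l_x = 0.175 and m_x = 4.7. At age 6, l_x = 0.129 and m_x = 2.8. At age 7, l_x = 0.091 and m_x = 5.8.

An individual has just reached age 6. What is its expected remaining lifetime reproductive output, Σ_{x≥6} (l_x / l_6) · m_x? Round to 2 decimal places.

l_6 = 0.129. Conditional survival from age 6 to x is l_x / l_6.
  x=6: (0.129/0.129) × 2.8 = 2.8000
  x=7: (0.091/0.129) × 5.8 = 4.0915
Sum = 2.8000 + 4.0915 = 6.8915

6.89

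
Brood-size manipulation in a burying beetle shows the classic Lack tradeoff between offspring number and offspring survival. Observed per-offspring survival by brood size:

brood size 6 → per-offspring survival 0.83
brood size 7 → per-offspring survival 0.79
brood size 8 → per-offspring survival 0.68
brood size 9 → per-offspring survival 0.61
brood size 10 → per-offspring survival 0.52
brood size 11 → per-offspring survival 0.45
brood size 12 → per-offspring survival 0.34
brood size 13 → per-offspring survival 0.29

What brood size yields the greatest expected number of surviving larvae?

Expected surviving larvae = c × s(c):
  c=6: 6 × 0.83 = 4.980
  c=7: 7 × 0.79 = 5.530
  c=8: 8 × 0.68 = 5.440
  c=9: 9 × 0.61 = 5.490
  c=10: 10 × 0.52 = 5.200
  c=11: 11 × 0.45 = 4.950
  c=12: 12 × 0.34 = 4.080
  c=13: 13 × 0.29 = 3.770
Maximum at c = 7 (5.530 surviving larvae).

7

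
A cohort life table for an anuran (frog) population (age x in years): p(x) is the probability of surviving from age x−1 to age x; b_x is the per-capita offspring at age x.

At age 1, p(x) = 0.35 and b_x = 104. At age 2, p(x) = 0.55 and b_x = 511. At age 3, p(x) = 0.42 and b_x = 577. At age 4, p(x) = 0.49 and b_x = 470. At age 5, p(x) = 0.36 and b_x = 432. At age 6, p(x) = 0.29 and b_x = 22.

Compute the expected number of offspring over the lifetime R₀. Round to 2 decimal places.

Survivorship from birth: l_x = p_1·p_2·…·p_x.
  l_1 = 0.35000
  l_2 = 0.19250
  l_3 = 0.08085
  l_4 = 0.03962
  l_5 = 0.01426
  l_6 = 0.00414
R₀ = Σ l_x b_x:
  age 1: 0.35000 × 104 = 36.4000
  age 2: 0.19250 × 511 = 98.3675
  age 3: 0.08085 × 577 = 46.6505
  age 4: 0.03962 × 470 = 18.6214
  age 5: 0.01426 × 432 = 6.1603
  age 6: 0.00414 × 22 = 0.0911
R₀ = 36.4000 + 98.3675 + 46.6505 + 18.6214 + 6.1603 + 0.0911 = 206.2908

206.29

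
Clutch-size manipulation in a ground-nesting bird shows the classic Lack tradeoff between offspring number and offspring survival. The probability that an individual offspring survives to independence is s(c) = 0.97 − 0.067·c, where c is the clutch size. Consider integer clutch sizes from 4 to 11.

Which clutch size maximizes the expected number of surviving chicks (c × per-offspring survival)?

7

Expected surviving chicks = c × s(c):
  c=4: 4 × 0.702 = 2.808
  c=5: 5 × 0.635 = 3.175
  c=6: 6 × 0.568 = 3.408
  c=7: 7 × 0.501 = 3.507
  c=8: 8 × 0.434 = 3.472
  c=9: 9 × 0.367 = 3.303
  c=10: 10 × 0.300 = 3.000
  c=11: 11 × 0.233 = 2.563
Maximum at c = 7 (3.507 surviving chicks).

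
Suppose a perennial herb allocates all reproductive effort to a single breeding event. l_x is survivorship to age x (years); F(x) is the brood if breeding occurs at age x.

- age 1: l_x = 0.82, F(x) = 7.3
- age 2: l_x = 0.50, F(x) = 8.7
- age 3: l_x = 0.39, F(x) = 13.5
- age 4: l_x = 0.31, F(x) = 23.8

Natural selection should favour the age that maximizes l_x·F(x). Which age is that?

Expected offspring if breeding at age x = l_x × F(x):
  age 1: 0.82 × 7.3 = 5.986
  age 2: 0.50 × 8.7 = 4.350
  age 3: 0.39 × 13.5 = 5.265
  age 4: 0.31 × 23.8 = 7.378
Maximum at age 4 (7.378).

4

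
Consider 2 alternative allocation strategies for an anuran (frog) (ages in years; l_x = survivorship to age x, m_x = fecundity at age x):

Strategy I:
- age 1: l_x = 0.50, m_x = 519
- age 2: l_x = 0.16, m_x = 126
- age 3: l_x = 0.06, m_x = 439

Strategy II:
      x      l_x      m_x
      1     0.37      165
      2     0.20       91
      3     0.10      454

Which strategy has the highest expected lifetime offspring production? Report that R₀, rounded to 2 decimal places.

306.00

Strategy I: R₀ = 0.50×519 + 0.16×126 + 0.06×439 = 306.0000
Strategy II: R₀ = 0.37×165 + 0.20×91 + 0.10×454 = 124.6500
Highest R₀: strategy I with 306.0000.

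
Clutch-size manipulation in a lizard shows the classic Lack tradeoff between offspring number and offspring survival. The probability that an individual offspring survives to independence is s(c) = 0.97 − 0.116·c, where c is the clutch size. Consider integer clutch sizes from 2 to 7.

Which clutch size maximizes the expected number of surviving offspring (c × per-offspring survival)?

Expected surviving offspring = c × s(c):
  c=2: 2 × 0.738 = 1.476
  c=3: 3 × 0.622 = 1.866
  c=4: 4 × 0.506 = 2.024
  c=5: 5 × 0.390 = 1.950
  c=6: 6 × 0.274 = 1.644
  c=7: 7 × 0.158 = 1.106
Maximum at c = 4 (2.024 surviving offspring).

4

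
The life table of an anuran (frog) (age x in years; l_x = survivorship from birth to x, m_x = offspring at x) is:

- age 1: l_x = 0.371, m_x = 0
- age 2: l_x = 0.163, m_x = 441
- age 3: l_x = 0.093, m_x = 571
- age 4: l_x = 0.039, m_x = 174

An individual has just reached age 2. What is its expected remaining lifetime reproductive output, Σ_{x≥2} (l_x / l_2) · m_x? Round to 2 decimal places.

808.42

l_2 = 0.163. Conditional survival from age 2 to x is l_x / l_2.
  x=2: (0.163/0.163) × 441 = 441.0000
  x=3: (0.093/0.163) × 571 = 325.7853
  x=4: (0.039/0.163) × 174 = 41.6319
Sum = 441.0000 + 325.7853 + 41.6319 = 808.4172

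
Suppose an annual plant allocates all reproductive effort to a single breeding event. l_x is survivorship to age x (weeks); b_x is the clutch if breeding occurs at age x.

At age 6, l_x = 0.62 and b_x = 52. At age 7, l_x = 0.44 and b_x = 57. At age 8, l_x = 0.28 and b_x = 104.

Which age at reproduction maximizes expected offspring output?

Expected offspring if breeding at age x = l_x × b_x:
  age 6: 0.62 × 52 = 32.240
  age 7: 0.44 × 57 = 25.080
  age 8: 0.28 × 104 = 29.120
Maximum at age 6 (32.240).

6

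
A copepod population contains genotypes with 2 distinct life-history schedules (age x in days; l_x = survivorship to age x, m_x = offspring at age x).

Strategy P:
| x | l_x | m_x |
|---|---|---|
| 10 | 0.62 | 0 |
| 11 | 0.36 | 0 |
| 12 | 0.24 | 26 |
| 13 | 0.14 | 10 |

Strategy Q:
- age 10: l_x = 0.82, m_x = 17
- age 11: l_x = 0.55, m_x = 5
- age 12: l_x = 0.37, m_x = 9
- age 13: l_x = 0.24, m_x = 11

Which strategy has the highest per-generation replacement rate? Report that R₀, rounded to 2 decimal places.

Strategy P: R₀ = 0.62×0 + 0.36×0 + 0.24×26 + 0.14×10 = 7.6400
Strategy Q: R₀ = 0.82×17 + 0.55×5 + 0.37×9 + 0.24×11 = 22.6600
Highest R₀: strategy Q with 22.6600.

22.66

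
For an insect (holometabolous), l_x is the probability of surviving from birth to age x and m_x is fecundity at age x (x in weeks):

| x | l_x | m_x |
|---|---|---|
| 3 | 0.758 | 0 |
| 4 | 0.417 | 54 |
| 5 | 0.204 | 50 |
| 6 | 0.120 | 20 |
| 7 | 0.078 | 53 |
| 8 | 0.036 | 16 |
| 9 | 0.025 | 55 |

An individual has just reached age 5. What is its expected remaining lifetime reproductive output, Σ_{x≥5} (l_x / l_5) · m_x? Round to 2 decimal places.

l_5 = 0.204. Conditional survival from age 5 to x is l_x / l_5.
  x=5: (0.204/0.204) × 50 = 50.0000
  x=6: (0.120/0.204) × 20 = 11.7647
  x=7: (0.078/0.204) × 53 = 20.2647
  x=8: (0.036/0.204) × 16 = 2.8235
  x=9: (0.025/0.204) × 55 = 6.7402
Sum = 50.0000 + 11.7647 + 20.2647 + 2.8235 + 6.7402 = 91.5931

91.59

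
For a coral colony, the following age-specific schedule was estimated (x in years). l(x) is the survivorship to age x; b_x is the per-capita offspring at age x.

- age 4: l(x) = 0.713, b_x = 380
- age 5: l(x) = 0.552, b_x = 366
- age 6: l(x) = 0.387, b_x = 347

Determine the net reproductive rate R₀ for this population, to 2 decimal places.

607.26

R₀ = Σ l(x) b_x:
  age 4: 0.713 × 380 = 270.9400
  age 5: 0.552 × 366 = 202.0320
  age 6: 0.387 × 347 = 134.2890
R₀ = 270.9400 + 202.0320 + 134.2890 = 607.2610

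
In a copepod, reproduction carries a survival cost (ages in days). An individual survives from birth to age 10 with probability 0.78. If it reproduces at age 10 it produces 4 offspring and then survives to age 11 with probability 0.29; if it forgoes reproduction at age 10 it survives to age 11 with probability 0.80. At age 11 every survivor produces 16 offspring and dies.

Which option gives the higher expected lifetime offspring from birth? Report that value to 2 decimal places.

9.98

breed at age 10: R₀ = 0.78 × (4 + 0.29 × 16) = 0.78 × 8.6400 = 6.7392
delay to age 11: R₀ = 0.78 × (0.80 × 16) = 0.78 × 12.8000 = 9.9840
Higher: delay to age 11 (9.9840).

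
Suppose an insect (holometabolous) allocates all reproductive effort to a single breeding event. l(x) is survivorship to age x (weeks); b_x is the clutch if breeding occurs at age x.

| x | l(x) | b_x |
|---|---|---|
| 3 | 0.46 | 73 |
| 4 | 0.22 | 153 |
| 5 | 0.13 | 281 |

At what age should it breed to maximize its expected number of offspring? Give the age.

5

Expected offspring if breeding at age x = l(x) × b_x:
  age 3: 0.46 × 73 = 33.580
  age 4: 0.22 × 153 = 33.660
  age 5: 0.13 × 281 = 36.530
Maximum at age 5 (36.530).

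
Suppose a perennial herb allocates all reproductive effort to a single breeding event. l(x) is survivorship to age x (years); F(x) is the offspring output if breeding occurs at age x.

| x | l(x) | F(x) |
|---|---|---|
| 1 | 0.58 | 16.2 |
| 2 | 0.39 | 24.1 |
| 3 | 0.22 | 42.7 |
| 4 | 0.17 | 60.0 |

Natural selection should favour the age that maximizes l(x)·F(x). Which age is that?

Expected offspring if breeding at age x = l(x) × F(x):
  age 1: 0.58 × 16.2 = 9.396
  age 2: 0.39 × 24.1 = 9.399
  age 3: 0.22 × 42.7 = 9.394
  age 4: 0.17 × 60.0 = 10.200
Maximum at age 4 (10.200).

4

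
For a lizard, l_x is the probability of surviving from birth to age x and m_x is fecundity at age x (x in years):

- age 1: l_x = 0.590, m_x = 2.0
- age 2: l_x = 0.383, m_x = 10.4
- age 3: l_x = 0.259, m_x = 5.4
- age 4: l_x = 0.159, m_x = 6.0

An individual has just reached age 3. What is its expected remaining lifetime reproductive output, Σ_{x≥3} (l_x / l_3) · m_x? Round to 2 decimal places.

9.08

l_3 = 0.259. Conditional survival from age 3 to x is l_x / l_3.
  x=3: (0.259/0.259) × 5.4 = 5.4000
  x=4: (0.159/0.259) × 6.0 = 3.6834
Sum = 5.4000 + 3.6834 = 9.0834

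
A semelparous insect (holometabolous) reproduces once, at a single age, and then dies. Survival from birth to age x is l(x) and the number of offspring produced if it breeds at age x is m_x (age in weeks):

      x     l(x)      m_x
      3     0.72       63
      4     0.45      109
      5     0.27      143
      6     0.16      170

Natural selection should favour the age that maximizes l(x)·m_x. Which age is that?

Expected offspring if breeding at age x = l(x) × m_x:
  age 3: 0.72 × 63 = 45.360
  age 4: 0.45 × 109 = 49.050
  age 5: 0.27 × 143 = 38.610
  age 6: 0.16 × 170 = 27.200
Maximum at age 4 (49.050).

4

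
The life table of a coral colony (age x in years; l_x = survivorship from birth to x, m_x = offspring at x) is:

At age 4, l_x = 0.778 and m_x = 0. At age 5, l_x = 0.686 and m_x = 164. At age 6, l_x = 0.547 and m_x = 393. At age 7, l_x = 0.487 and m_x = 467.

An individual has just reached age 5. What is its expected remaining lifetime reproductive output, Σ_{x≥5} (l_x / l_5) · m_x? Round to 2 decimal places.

l_5 = 0.686. Conditional survival from age 5 to x is l_x / l_5.
  x=5: (0.686/0.686) × 164 = 164.0000
  x=6: (0.547/0.686) × 393 = 313.3688
  x=7: (0.487/0.686) × 467 = 331.5292
Sum = 164.0000 + 313.3688 + 331.5292 = 808.8980

808.90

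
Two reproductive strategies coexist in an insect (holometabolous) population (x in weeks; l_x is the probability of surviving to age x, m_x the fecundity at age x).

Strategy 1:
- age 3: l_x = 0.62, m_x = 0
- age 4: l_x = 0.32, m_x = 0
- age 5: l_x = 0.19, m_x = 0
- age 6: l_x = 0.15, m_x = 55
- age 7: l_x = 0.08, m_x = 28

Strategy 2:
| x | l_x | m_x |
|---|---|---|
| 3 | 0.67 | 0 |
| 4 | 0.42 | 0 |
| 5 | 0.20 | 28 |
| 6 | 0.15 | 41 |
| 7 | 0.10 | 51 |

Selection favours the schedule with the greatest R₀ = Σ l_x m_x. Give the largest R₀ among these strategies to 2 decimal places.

16.85

Strategy 1: R₀ = 0.62×0 + 0.32×0 + 0.19×0 + 0.15×55 + 0.08×28 = 10.4900
Strategy 2: R₀ = 0.67×0 + 0.42×0 + 0.20×28 + 0.15×41 + 0.10×51 = 16.8500
Highest R₀: strategy 2 with 16.8500.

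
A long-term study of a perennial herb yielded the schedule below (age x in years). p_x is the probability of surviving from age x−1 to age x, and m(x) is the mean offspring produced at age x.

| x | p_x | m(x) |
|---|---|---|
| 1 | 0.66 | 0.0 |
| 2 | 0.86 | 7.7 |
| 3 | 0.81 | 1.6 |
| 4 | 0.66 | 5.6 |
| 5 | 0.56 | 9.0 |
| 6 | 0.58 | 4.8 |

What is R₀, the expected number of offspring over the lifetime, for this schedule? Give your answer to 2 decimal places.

Survivorship from birth: l_x = p_1·p_2·…·p_x.
  l_1 = 0.66000
  l_2 = 0.56760
  l_3 = 0.45976
  l_4 = 0.30344
  l_5 = 0.16993
  l_6 = 0.09856
R₀ = Σ l_x m(x):
  age 1: 0.66000 × 0.0 = 0.0000
  age 2: 0.56760 × 7.7 = 4.3705
  age 3: 0.45976 × 1.6 = 0.7356
  age 4: 0.30344 × 5.6 = 1.6993
  age 5: 0.16993 × 9.0 = 1.5294
  age 6: 0.09856 × 4.8 = 0.4731
R₀ = 0.0000 + 4.3705 + 0.7356 + 1.6993 + 1.5294 + 0.4731 = 8.8079

8.81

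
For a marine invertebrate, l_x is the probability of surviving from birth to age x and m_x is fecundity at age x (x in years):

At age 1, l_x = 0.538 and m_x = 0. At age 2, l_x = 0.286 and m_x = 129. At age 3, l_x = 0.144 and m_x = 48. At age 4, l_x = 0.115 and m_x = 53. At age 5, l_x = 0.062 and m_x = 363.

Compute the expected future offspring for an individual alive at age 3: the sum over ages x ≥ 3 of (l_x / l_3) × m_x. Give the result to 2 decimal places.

246.62

l_3 = 0.144. Conditional survival from age 3 to x is l_x / l_3.
  x=3: (0.144/0.144) × 48 = 48.0000
  x=4: (0.115/0.144) × 53 = 42.3264
  x=5: (0.062/0.144) × 363 = 156.2917
Sum = 48.0000 + 42.3264 + 156.2917 = 246.6181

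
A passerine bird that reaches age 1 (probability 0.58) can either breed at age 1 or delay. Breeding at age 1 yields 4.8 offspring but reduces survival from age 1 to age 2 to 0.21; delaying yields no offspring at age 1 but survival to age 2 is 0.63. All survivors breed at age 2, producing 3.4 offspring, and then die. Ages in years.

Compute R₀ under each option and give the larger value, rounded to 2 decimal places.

breed at age 1: R₀ = 0.58 × (4.8 + 0.21 × 3.4) = 0.58 × 5.5140 = 3.1981
delay to age 2: R₀ = 0.58 × (0.63 × 3.4) = 0.58 × 2.1420 = 1.2424
Higher: breed at age 1 (3.1981).

3.20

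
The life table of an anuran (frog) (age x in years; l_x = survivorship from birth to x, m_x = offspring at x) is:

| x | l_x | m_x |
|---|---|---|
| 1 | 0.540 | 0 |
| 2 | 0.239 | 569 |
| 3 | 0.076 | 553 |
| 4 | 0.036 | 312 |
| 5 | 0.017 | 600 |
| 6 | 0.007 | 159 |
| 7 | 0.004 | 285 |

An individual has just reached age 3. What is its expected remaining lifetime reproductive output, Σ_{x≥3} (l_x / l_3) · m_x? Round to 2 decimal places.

l_3 = 0.076. Conditional survival from age 3 to x is l_x / l_3.
  x=3: (0.076/0.076) × 553 = 553.0000
  x=4: (0.036/0.076) × 312 = 147.7895
  x=5: (0.017/0.076) × 600 = 134.2105
  x=6: (0.007/0.076) × 159 = 14.6447
  x=7: (0.004/0.076) × 285 = 15.0000
Sum = 553.0000 + 147.7895 + 134.2105 + 14.6447 + 15.0000 = 864.6447

864.64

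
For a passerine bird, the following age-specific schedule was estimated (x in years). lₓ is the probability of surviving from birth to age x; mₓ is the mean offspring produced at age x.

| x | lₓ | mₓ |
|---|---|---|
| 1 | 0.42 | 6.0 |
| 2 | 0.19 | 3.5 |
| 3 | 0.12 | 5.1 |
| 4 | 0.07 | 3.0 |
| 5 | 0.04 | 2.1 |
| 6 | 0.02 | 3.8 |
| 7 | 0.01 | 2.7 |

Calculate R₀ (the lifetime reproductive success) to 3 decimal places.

R₀ = Σ lₓ mₓ:
  age 1: 0.42 × 6.0 = 2.5200
  age 2: 0.19 × 3.5 = 0.6650
  age 3: 0.12 × 5.1 = 0.6120
  age 4: 0.07 × 3.0 = 0.2100
  age 5: 0.04 × 2.1 = 0.0840
  age 6: 0.02 × 3.8 = 0.0760
  age 7: 0.01 × 2.7 = 0.0270
R₀ = 2.5200 + 0.6650 + 0.6120 + 0.2100 + 0.0840 + 0.0760 + 0.0270 = 4.1940

4.194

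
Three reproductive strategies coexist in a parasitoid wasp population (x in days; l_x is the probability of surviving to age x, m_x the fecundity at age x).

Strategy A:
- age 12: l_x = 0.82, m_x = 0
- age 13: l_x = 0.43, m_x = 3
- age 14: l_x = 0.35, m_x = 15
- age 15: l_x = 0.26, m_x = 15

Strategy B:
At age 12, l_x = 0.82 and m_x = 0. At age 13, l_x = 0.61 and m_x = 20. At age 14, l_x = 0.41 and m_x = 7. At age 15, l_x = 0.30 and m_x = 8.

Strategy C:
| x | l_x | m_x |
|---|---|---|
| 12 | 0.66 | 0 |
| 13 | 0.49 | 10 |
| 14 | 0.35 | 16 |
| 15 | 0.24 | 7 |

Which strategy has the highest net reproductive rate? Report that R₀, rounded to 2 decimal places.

Strategy A: R₀ = 0.82×0 + 0.43×3 + 0.35×15 + 0.26×15 = 10.4400
Strategy B: R₀ = 0.82×0 + 0.61×20 + 0.41×7 + 0.30×8 = 17.4700
Strategy C: R₀ = 0.66×0 + 0.49×10 + 0.35×16 + 0.24×7 = 12.1800
Highest R₀: strategy B with 17.4700.

17.47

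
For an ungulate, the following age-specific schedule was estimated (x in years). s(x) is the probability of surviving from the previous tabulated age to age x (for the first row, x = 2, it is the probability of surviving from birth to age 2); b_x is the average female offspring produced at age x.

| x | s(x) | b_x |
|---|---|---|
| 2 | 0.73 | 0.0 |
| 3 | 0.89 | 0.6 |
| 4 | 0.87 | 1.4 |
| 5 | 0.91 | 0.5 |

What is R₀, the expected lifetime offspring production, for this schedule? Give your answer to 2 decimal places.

1.44

Survivorship from birth: l_x = s_2·s_3·…·s_x.
  l_2 = 0.73000
  l_3 = 0.64970
  l_4 = 0.56524
  l_5 = 0.51437
R₀ = Σ l_x b_x:
  age 2: 0.73000 × 0.0 = 0.0000
  age 3: 0.64970 × 0.6 = 0.3898
  age 4: 0.56524 × 1.4 = 0.7913
  age 5: 0.51437 × 0.5 = 0.2572
R₀ = 0.0000 + 0.3898 + 0.7913 + 0.2572 = 1.4383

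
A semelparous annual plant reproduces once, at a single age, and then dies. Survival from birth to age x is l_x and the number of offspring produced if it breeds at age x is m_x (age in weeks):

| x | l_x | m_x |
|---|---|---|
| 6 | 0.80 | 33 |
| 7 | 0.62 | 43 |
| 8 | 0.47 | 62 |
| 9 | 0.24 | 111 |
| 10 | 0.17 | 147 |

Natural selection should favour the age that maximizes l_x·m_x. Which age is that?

Expected offspring if breeding at age x = l_x × m_x:
  age 6: 0.80 × 33 = 26.400
  age 7: 0.62 × 43 = 26.660
  age 8: 0.47 × 62 = 29.140
  age 9: 0.24 × 111 = 26.640
  age 10: 0.17 × 147 = 24.990
Maximum at age 8 (29.140).

8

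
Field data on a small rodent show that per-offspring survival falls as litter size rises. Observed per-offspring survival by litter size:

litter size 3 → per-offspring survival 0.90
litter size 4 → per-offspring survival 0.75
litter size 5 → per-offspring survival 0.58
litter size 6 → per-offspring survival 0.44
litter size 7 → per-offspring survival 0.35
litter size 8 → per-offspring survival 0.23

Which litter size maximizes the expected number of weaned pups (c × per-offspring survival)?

4

Expected weaned pups = c × s(c):
  c=3: 3 × 0.90 = 2.700
  c=4: 4 × 0.75 = 3.000
  c=5: 5 × 0.58 = 2.900
  c=6: 6 × 0.44 = 2.640
  c=7: 7 × 0.35 = 2.450
  c=8: 8 × 0.23 = 1.840
Maximum at c = 4 (3.000 weaned pups).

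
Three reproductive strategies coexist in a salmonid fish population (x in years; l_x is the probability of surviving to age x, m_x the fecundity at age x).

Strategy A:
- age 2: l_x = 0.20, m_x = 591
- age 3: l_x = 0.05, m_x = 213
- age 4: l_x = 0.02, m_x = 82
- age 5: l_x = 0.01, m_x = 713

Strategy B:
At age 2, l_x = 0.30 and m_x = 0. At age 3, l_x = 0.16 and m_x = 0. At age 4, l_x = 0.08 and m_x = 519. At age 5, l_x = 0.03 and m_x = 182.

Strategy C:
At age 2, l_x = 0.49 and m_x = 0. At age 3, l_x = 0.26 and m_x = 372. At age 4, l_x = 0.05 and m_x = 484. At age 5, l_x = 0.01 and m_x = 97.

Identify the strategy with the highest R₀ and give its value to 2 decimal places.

137.62

Strategy A: R₀ = 0.20×591 + 0.05×213 + 0.02×82 + 0.01×713 = 137.6200
Strategy B: R₀ = 0.30×0 + 0.16×0 + 0.08×519 + 0.03×182 = 46.9800
Strategy C: R₀ = 0.49×0 + 0.26×372 + 0.05×484 + 0.01×97 = 121.8900
Highest R₀: strategy A with 137.6200.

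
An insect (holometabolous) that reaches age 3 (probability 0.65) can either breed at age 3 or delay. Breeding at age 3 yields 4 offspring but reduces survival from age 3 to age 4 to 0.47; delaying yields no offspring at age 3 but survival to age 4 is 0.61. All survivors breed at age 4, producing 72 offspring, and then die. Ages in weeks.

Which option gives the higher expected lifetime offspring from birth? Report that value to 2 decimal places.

28.55

breed at age 3: R₀ = 0.65 × (4 + 0.47 × 72) = 0.65 × 37.8400 = 24.5960
delay to age 4: R₀ = 0.65 × (0.61 × 72) = 0.65 × 43.9200 = 28.5480
Higher: delay to age 4 (28.5480).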